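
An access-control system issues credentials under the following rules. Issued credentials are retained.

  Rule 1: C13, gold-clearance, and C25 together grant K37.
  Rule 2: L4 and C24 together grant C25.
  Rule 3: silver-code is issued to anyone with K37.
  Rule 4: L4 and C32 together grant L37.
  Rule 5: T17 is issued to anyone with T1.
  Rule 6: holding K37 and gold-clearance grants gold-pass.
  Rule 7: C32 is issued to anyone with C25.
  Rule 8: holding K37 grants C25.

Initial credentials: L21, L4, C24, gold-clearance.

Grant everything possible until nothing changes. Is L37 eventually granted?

Yes

Holding L4 and C24 grants C25 (Rule 2).
Holding C25 grants C32 (Rule 7).
Holding L4 and C32 grants L37 (Rule 4).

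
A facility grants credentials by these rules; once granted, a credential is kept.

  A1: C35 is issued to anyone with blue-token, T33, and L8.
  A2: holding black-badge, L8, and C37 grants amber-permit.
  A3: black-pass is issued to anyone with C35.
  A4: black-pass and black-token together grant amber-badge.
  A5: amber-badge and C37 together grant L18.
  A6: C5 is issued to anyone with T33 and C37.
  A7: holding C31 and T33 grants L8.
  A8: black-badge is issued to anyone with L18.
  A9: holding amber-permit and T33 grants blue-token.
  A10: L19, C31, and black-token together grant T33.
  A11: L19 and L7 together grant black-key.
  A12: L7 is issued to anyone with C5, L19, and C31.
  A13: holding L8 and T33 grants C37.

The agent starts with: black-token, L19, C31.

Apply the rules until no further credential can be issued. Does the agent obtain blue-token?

No

blue-token would need amber-permit and T33 (A9), but amber-permit is never granted.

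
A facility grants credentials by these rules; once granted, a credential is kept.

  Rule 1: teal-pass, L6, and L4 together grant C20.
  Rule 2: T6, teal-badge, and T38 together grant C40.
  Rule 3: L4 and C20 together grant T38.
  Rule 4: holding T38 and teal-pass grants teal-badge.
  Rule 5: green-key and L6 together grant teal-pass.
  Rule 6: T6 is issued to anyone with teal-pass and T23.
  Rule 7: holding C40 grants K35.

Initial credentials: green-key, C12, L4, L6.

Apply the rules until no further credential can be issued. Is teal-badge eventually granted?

Yes

Holding green-key and L6 grants teal-pass (Rule 5).
Holding teal-pass, L6, and L4 grants C20 (Rule 1).
Holding L4 and C20 grants T38 (Rule 3).
Holding T38 and teal-pass grants teal-badge (Rule 4).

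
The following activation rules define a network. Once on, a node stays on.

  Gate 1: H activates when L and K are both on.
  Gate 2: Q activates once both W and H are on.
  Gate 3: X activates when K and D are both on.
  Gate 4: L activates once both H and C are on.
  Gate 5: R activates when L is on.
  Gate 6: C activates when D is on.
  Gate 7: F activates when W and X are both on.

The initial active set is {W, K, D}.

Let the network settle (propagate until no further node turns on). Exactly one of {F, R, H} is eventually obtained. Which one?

F

K and D are on, so X activates (Gate 3).
Gate 7: W and X on → F on.
H would need L and K (Gate 1), but L never turns on. R would need L (Gate 5), but L never turns on.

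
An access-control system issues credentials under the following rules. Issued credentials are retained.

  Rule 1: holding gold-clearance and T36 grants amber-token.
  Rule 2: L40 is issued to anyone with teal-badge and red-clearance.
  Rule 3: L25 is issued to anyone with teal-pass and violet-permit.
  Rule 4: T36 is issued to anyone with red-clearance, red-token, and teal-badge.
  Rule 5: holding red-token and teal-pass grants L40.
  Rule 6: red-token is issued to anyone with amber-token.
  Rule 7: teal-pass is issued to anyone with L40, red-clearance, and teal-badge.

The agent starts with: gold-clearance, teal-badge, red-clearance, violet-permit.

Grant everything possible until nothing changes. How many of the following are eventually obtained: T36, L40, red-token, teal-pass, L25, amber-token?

Holding teal-badge and red-clearance grants L40 (Rule 2).
Holding L40, red-clearance, and teal-badge grants teal-pass (Rule 7).
Holding teal-pass and violet-permit grants L25 (Rule 3).
T36 would need red-clearance, red-token, and teal-badge (Rule 4), but red-token is never granted.
L40: reached.
red-token would need amber-token (Rule 6), but amber-token is never granted.
teal-pass: reached.
L25: reached.
amber-token would need gold-clearance and T36 (Rule 1), but T36 is never granted.
Reached: L40, teal-pass, and L25 — 3 of the 6.

3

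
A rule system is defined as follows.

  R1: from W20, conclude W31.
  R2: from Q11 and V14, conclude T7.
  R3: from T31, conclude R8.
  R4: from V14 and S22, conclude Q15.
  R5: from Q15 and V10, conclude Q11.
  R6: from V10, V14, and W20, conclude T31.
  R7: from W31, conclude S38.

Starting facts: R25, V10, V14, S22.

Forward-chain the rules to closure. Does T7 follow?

Yes

V14 and S22 hold, so Q15 follows (R4).
From Q15 and V10, R5 gives Q11.
From Q11 and V14, R2 gives T7.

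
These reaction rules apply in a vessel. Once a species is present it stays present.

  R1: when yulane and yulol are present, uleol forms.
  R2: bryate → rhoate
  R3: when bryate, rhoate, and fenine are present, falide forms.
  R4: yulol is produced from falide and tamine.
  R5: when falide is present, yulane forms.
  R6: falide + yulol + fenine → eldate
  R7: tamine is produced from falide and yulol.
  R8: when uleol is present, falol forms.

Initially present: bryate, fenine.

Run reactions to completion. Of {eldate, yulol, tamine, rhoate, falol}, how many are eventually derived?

bryate present → rhoate forms (R2).
eldate would need falide, yulol, and fenine (R6), but yulol never forms.
yulol would need falide and tamine (R4), but tamine never forms.
tamine would need falide and yulol (R7), but yulol never forms.
rhoate: reached.
falol would need uleol (R8), but uleol never forms.
Reached: rhoate — 1 of the 5.

1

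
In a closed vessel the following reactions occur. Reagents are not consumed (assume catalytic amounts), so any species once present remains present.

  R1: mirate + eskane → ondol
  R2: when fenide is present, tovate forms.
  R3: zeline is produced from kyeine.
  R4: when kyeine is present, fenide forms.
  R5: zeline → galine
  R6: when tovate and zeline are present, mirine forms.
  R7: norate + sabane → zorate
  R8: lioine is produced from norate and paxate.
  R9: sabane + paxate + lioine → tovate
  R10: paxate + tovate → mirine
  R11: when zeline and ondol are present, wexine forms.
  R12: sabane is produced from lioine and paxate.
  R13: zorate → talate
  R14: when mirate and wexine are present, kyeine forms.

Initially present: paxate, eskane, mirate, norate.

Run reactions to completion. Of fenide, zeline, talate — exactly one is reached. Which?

talate

norate and paxate present → lioine forms (R8).
lioine and paxate present → sabane forms (R12).
norate and sabane present → zorate forms (R7).
zorate present → talate forms (R13).
zeline would need kyeine (R3), but kyeine never forms. fenide would need kyeine (R4), but kyeine never forms.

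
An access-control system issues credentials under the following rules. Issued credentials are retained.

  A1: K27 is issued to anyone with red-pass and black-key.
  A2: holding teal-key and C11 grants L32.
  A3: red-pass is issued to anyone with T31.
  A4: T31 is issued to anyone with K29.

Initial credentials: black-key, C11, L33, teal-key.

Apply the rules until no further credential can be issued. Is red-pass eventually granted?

No

red-pass would need T31 (A3), but T31 is never granted.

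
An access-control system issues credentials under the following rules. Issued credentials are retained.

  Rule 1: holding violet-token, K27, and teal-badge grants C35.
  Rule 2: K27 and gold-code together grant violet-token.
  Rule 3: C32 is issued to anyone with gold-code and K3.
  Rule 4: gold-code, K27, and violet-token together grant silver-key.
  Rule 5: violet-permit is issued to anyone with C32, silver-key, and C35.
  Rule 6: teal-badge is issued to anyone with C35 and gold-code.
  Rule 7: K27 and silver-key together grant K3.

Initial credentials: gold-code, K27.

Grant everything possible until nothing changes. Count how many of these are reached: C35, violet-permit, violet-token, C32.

2

Holding K27 and gold-code grants violet-token (Rule 2).
Holding gold-code, K27, and violet-token grants silver-key (Rule 4).
Holding K27 and silver-key grants K3 (Rule 7).
Holding gold-code and K3 grants C32 (Rule 3).
C35 would need violet-token, K27, and teal-badge (Rule 1), but teal-badge is never granted.
violet-permit would need C32, silver-key, and C35 (Rule 5), but C35 is never granted.
violet-token: reached.
C32: reached.
Reached: violet-token and C32 — 2 of the 4.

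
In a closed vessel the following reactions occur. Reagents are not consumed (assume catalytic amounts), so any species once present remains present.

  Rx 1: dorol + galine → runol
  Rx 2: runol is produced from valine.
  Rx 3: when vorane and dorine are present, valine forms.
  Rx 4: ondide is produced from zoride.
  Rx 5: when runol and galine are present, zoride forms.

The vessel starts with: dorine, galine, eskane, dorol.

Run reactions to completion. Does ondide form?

Yes

dorol and galine present → runol forms (Rx 1).
runol and galine present → zoride forms (Rx 5).
zoride present → ondide forms (Rx 4).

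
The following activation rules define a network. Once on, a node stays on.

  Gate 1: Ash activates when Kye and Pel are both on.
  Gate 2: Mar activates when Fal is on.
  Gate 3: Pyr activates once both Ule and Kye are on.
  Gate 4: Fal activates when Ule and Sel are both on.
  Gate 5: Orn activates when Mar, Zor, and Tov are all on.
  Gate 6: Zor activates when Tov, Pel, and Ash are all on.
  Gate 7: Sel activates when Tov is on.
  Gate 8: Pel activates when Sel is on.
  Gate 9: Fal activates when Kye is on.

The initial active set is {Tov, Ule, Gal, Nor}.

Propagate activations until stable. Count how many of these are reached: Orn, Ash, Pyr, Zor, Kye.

Orn would need Mar, Zor, and Tov (Gate 5), but Zor never turns on.
Ash would need Kye and Pel (Gate 1), but Kye never turns on.
Pyr would need Ule and Kye (Gate 3), but Kye never turns on.
Zor would need Tov, Pel, and Ash (Gate 6), but Ash never turns on.
No rule produces Kye, and it is not given.
None of the 5 are reached.

0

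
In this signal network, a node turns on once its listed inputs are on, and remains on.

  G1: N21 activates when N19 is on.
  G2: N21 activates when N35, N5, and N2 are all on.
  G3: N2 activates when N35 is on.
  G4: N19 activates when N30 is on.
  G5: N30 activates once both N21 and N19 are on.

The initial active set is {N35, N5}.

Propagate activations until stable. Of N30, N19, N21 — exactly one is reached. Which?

N21

G3: N35 on → N2 on.
N35, N5, and N2 are on, so N21 activates (G2).
N30 would need N21 and N19 (G5), but N19 never turns on. N19 would need N30 (G4), but N30 never turns on.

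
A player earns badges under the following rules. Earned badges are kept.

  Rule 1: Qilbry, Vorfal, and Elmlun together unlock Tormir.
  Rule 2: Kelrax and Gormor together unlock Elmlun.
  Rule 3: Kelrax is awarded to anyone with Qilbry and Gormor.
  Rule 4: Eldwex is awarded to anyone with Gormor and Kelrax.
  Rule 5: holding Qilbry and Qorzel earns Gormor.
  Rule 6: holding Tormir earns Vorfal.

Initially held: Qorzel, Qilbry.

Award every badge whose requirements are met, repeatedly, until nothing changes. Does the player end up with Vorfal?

No

Vorfal would need Tormir (Rule 6), but Tormir is never earned.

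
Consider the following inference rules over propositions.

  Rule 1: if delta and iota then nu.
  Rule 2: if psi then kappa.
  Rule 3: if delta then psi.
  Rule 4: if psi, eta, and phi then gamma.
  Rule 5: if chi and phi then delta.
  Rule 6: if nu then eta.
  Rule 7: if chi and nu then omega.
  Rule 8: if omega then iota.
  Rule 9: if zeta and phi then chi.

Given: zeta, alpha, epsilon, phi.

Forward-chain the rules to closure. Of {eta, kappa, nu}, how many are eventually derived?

zeta and phi hold, so chi follows (Rule 9).
From chi and phi, Rule 5 gives delta.
From delta, Rule 3 gives psi.
From psi, Rule 2 gives kappa.
eta would need nu (Rule 6), but nu is never established.
kappa: reached.
nu would need delta and iota (Rule 1), but iota is never established.
Reached: kappa — 1 of the 3.

1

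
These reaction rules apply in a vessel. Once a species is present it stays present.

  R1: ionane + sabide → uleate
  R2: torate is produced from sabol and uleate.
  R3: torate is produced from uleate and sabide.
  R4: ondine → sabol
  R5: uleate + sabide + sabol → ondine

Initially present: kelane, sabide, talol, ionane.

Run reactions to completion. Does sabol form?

sabol would need ondine (R4), but ondine never forms.

No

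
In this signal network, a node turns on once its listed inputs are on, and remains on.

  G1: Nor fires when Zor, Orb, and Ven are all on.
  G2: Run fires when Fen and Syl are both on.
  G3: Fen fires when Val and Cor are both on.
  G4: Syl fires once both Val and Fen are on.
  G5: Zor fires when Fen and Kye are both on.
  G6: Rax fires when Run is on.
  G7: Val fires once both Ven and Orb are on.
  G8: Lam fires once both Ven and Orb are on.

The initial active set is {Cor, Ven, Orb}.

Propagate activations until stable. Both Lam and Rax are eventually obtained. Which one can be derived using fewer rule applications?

Lam

Lam: Ven and Orb are on, so Lam fires (G8). [1 rule application]
Rax: Ven and Orb are on, so Val fires (G7). G3: Val and Cor on → Fen on. Val and Fen are on, so Syl fires (G4). Fen and Syl are on, so Run fires (G2). G6: Run on → Rax on. [5 rule applications]
Lam needs fewer.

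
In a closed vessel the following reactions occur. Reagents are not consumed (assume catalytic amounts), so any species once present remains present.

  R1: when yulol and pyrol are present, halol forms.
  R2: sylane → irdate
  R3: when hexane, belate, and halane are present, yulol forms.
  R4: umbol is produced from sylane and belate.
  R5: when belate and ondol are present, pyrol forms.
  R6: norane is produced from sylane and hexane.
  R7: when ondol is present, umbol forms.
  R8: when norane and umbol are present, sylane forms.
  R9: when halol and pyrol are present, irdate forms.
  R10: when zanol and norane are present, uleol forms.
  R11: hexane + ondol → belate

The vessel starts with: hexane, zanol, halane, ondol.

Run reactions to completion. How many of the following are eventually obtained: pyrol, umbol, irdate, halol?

4

ondol present → umbol forms (R7).
hexane and ondol present → belate forms (R11).
hexane, belate, and halane present → yulol forms (R3).
belate and ondol present → pyrol forms (R5).
yulol and pyrol present → halol forms (R1).
halol and pyrol present → irdate forms (R9).
pyrol: reached.
umbol: reached.
irdate: reached.
halol: reached.
All 4 are reached.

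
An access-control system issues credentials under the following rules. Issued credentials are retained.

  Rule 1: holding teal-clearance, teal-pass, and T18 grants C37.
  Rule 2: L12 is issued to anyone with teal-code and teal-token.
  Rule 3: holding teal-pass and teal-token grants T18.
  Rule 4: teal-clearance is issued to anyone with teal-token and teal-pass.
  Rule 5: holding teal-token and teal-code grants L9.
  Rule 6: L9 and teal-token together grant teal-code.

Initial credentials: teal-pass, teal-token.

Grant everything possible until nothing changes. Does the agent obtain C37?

Yes

Holding teal-token and teal-pass grants teal-clearance (Rule 4).
Holding teal-pass and teal-token grants T18 (Rule 3).
Holding teal-clearance, teal-pass, and T18 grants C37 (Rule 1).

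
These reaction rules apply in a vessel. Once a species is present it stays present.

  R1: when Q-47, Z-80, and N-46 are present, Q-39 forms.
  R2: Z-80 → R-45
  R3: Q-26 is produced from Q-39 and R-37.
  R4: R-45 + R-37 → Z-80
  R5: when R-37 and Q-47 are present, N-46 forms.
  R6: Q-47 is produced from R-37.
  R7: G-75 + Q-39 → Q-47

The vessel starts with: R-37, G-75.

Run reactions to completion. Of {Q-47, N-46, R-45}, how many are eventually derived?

R-37 present → Q-47 forms (R6).
R-37 and Q-47 present → N-46 forms (R5).
Q-47: reached.
N-46: reached.
R-45 would need Z-80 (R2), but Z-80 never forms.
Reached: Q-47 and N-46 — 2 of the 3.

2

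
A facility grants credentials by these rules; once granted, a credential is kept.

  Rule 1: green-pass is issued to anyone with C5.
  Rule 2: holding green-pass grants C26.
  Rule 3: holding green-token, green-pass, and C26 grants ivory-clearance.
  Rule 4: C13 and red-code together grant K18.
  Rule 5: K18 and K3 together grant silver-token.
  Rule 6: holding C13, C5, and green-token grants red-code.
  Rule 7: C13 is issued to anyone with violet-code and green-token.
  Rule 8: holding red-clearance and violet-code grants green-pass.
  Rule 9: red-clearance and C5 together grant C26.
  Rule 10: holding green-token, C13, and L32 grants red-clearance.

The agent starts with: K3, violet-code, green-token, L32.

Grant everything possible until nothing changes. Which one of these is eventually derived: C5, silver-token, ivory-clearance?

Holding violet-code and green-token grants C13 (Rule 7).
Holding green-token, C13, and L32 grants red-clearance (Rule 10).
Holding red-clearance and violet-code grants green-pass (Rule 8).
Holding green-pass grants C26 (Rule 2).
Holding green-token, green-pass, and C26 grants ivory-clearance (Rule 3).
silver-token would need K18 and K3 (Rule 5), but K18 is never granted. No rule produces C5, and it is not given.

ivory-clearance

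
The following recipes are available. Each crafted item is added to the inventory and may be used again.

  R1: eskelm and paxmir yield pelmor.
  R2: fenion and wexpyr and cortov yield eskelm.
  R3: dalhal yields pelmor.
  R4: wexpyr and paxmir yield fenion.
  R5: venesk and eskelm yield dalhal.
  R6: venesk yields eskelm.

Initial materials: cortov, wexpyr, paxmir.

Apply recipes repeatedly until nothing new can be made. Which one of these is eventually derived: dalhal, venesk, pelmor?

Using R4, wexpyr and paxmir make fenion.
fenion and wexpyr and cortov → eskelm (R2).
eskelm and paxmir → pelmor (R1).
No rule produces venesk, and it is not given. dalhal would need venesk and eskelm (R5), but venesk is never obtained.

pelmor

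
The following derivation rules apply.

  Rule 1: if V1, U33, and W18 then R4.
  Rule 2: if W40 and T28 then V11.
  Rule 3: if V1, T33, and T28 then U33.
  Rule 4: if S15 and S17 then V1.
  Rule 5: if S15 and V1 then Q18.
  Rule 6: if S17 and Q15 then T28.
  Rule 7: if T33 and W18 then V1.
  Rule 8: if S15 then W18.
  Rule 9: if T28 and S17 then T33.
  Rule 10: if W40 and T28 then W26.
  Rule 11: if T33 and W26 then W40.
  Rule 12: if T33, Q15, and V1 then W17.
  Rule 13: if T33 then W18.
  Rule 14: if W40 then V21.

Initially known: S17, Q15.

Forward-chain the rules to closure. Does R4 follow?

From S17 and Q15, Rule 6 gives T28.
T28 and S17 hold, so T33 follows (Rule 9).
T33 holds, so W18 follows (Rule 13).
From T33 and W18, Rule 7 gives V1.
From V1, T33, and T28, Rule 3 gives U33.
From V1, U33, and W18, Rule 1 gives R4.

Yes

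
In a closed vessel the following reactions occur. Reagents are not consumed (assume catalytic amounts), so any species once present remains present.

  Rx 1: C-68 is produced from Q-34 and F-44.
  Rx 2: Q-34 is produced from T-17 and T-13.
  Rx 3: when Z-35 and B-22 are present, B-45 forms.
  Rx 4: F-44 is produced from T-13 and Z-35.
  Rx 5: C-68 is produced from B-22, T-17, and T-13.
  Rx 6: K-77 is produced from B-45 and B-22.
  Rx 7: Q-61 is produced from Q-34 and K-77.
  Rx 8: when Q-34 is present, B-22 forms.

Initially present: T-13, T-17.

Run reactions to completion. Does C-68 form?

T-17 and T-13 present → Q-34 forms (Rx 2).
Q-34 present → B-22 forms (Rx 8).
B-22, T-17, and T-13 present → C-68 forms (Rx 5).

Yes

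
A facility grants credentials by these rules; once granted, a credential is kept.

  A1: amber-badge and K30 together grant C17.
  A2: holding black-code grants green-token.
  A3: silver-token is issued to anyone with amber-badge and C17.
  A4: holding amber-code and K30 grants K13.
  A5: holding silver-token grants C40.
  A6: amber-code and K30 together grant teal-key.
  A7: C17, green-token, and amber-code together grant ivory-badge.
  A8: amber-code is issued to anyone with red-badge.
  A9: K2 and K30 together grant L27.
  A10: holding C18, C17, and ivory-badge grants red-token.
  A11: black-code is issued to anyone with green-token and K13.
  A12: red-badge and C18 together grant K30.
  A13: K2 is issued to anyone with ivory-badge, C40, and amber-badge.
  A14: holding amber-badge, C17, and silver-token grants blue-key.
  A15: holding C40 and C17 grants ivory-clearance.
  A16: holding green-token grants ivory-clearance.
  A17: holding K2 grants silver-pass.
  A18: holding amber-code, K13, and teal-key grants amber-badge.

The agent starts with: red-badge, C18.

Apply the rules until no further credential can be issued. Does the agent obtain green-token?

green-token would need black-code (A2), but black-code is never granted.

No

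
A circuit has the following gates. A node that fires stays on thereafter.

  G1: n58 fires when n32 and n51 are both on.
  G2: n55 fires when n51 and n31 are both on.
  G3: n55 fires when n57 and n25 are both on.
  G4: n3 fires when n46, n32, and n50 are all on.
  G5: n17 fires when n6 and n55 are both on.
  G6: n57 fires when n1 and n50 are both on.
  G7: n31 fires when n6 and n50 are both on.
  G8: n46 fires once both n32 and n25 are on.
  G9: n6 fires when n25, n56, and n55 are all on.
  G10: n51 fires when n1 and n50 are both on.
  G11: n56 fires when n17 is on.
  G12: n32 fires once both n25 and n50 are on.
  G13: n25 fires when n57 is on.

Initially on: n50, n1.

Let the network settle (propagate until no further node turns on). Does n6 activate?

No

n6 would need n25, n56, and n55 (G9), but n56 never turns on.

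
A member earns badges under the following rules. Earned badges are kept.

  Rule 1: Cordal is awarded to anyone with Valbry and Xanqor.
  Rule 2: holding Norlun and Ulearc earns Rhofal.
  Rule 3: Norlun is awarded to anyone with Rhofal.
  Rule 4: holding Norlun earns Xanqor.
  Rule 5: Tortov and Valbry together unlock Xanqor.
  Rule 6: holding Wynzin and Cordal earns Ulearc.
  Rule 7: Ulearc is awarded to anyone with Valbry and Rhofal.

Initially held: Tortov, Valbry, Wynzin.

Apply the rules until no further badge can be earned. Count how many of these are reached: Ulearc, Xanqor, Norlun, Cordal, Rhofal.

3

With Tortov and Valbry, Xanqor is earned (Rule 5).
With Valbry and Xanqor, Cordal is earned (Rule 1).
With Wynzin and Cordal, Ulearc is earned (Rule 6).
Ulearc: reached.
Xanqor: reached.
Norlun would need Rhofal (Rule 3), but Rhofal is never earned.
Cordal: reached.
Rhofal would need Norlun and Ulearc (Rule 2), but Norlun is never earned.
Reached: Ulearc, Xanqor, and Cordal — 3 of the 5.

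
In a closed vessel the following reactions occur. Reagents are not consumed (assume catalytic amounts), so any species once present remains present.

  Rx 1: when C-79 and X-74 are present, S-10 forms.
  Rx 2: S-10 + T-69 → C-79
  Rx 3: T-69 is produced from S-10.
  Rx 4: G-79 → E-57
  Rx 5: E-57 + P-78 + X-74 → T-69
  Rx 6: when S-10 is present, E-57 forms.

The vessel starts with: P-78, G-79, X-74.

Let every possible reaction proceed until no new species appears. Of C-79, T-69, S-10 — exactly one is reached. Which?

G-79 present → E-57 forms (Rx 4).
E-57, P-78, and X-74 present → T-69 forms (Rx 5).
C-79 would need S-10 and T-69 (Rx 2), but S-10 never forms. S-10 would need C-79 and X-74 (Rx 1), but C-79 never forms.

T-69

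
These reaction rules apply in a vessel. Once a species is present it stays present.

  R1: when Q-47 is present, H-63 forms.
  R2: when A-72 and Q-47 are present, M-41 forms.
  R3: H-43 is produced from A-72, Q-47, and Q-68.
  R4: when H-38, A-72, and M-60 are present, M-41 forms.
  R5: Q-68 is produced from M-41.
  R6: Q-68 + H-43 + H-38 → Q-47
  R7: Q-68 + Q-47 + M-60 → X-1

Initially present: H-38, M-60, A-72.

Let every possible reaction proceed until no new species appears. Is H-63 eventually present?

H-63 would need Q-47 (R1), but Q-47 never forms.

No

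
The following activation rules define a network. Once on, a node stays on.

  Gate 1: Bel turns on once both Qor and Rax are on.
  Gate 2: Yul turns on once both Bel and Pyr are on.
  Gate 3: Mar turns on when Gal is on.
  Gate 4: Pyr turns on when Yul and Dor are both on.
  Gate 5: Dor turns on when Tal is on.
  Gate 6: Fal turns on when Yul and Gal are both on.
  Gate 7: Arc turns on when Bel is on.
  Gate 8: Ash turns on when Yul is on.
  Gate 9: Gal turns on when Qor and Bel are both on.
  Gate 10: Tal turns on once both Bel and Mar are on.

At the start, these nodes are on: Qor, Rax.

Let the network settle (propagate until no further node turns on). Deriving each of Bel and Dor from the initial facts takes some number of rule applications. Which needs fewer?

Bel: Qor and Rax are on, so Bel turns on (Gate 1). [1 rule application]
Dor: Qor and Rax are on, so Bel turns on (Gate 1). Gate 9: Qor and Bel on → Gal on. Gate 3: Gal on → Mar on. Bel and Mar are on, so Tal turns on (Gate 10). Tal is on, so Dor turns on (Gate 5). [5 rule applications]
Bel needs fewer.

Bel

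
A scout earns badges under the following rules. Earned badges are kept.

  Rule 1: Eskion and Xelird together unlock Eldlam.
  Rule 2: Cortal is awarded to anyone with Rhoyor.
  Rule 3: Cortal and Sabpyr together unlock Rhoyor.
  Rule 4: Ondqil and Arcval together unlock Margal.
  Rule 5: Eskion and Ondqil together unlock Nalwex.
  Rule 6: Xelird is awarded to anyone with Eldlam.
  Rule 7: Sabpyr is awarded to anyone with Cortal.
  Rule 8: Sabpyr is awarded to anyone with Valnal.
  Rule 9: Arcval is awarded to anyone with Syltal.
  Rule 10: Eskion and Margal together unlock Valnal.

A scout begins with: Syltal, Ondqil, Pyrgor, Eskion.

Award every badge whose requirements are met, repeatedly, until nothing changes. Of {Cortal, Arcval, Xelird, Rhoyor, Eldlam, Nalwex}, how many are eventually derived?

With Eskion and Ondqil, Nalwex is earned (Rule 5).
With Syltal, Arcval is earned (Rule 9).
Cortal would need Rhoyor (Rule 2), but Rhoyor is never earned.
Arcval: reached.
Xelird would need Eldlam (Rule 6), but Eldlam is never earned.
Rhoyor would need Cortal and Sabpyr (Rule 3), but Cortal is never earned.
Eldlam would need Eskion and Xelird (Rule 1), but Xelird is never earned.
Nalwex: reached.
Reached: Arcval and Nalwex — 2 of the 6.

2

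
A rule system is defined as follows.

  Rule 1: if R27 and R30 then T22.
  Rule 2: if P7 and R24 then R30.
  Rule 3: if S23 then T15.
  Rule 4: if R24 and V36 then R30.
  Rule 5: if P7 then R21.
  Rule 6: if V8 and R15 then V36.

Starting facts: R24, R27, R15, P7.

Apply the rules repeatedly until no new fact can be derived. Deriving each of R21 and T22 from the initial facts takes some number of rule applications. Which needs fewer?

R21

R21: P7 holds, so R21 follows (Rule 5). [1 rule application]
T22: P7 and R24 hold, so R30 follows (Rule 2). R27 and R30 hold, so T22 follows (Rule 1). [2 rule applications]
R21 needs fewer.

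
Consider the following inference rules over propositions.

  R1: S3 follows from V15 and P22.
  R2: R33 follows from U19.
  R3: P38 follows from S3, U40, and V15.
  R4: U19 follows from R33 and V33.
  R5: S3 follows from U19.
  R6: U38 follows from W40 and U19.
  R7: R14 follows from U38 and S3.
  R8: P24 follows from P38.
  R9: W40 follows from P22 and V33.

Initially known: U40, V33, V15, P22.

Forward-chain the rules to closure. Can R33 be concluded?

No

R33 would need U19 (R2), but U19 is never established.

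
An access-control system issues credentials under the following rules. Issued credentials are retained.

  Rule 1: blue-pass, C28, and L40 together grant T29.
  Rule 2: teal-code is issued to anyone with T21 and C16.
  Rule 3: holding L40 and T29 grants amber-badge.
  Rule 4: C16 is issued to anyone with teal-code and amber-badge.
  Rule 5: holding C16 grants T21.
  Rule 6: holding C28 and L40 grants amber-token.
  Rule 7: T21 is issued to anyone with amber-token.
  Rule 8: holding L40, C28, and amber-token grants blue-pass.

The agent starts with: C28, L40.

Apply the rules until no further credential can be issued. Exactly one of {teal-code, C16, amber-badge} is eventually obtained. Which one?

Holding C28 and L40 grants amber-token (Rule 6).
Holding L40, C28, and amber-token grants blue-pass (Rule 8).
Holding blue-pass, C28, and L40 grants T29 (Rule 1).
Holding L40 and T29 grants amber-badge (Rule 3).
teal-code would need T21 and C16 (Rule 2), but C16 is never granted. C16 would need teal-code and amber-badge (Rule 4), but teal-code is never granted.

amber-badge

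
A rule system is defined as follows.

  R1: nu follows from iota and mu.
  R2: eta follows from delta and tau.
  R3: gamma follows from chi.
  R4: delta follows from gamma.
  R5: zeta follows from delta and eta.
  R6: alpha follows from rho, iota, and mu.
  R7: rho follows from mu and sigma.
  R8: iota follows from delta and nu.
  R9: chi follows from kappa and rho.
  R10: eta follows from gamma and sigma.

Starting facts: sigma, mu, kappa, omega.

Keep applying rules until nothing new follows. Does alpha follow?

No

alpha would need rho, iota, and mu (R6), but iota is never established.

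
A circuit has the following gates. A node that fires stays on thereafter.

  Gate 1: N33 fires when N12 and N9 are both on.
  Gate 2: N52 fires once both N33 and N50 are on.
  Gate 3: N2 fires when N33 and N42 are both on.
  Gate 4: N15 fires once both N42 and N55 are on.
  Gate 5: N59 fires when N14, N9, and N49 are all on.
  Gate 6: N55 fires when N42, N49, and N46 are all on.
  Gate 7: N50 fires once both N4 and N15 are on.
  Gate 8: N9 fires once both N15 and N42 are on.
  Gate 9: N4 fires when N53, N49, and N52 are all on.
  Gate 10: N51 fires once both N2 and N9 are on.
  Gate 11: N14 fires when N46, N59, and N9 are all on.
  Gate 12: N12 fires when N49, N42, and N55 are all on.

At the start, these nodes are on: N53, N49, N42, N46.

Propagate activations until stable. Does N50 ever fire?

No

N50 would need N4 and N15 (Gate 7), but N4 never turns on.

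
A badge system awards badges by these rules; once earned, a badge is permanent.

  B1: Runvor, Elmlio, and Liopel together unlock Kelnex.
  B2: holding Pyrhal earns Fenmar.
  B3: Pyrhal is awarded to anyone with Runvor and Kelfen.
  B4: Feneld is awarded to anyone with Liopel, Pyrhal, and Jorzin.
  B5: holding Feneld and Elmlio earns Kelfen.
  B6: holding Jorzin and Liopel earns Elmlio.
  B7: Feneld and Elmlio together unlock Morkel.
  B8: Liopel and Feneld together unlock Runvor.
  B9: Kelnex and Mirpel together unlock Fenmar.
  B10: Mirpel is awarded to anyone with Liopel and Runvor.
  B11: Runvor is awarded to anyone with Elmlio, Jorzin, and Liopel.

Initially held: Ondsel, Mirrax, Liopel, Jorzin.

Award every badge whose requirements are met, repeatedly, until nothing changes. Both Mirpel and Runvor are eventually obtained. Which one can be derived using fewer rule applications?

Runvor: With Jorzin and Liopel, Elmlio is earned (B6). With Elmlio, Jorzin, and Liopel, Runvor is earned (B11). [2 rule applications]
Mirpel: With Jorzin and Liopel, Elmlio is earned (B6). With Elmlio, Jorzin, and Liopel, Runvor is earned (B11). With Liopel and Runvor, Mirpel is earned (B10). [3 rule applications]
Runvor needs fewer.

Runvor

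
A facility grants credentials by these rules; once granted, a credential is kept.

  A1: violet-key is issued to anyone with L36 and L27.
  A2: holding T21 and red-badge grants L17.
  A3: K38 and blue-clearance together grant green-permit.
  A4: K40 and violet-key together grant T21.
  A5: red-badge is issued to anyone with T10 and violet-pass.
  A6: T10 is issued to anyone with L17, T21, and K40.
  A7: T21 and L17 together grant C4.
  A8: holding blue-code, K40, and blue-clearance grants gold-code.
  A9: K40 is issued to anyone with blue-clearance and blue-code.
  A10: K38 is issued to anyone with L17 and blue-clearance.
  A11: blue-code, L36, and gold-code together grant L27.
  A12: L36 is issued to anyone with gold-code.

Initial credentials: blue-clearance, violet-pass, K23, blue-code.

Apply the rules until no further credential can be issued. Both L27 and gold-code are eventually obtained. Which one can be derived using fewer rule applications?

gold-code

gold-code: Holding blue-clearance and blue-code grants K40 (A9). Holding blue-code, K40, and blue-clearance grants gold-code (A8). [2 rule applications]
L27: Holding blue-clearance and blue-code grants K40 (A9). Holding blue-code, K40, and blue-clearance grants gold-code (A8). Holding gold-code grants L36 (A12). Holding blue-code, L36, and gold-code grants L27 (A11). [4 rule applications]
gold-code needs fewer.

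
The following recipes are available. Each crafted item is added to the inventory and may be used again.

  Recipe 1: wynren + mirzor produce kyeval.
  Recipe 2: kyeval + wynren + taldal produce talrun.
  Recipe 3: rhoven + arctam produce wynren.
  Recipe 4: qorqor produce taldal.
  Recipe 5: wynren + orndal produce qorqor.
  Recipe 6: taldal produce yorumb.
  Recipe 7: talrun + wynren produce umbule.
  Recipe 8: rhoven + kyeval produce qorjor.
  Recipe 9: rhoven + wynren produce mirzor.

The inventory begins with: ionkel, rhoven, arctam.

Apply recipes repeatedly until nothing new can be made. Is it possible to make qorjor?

Yes

rhoven + arctam → wynren (Recipe 3).
rhoven + wynren → mirzor (Recipe 9).
wynren + mirzor → kyeval (Recipe 1).
Using Recipe 8, rhoven and kyeval make qorjor.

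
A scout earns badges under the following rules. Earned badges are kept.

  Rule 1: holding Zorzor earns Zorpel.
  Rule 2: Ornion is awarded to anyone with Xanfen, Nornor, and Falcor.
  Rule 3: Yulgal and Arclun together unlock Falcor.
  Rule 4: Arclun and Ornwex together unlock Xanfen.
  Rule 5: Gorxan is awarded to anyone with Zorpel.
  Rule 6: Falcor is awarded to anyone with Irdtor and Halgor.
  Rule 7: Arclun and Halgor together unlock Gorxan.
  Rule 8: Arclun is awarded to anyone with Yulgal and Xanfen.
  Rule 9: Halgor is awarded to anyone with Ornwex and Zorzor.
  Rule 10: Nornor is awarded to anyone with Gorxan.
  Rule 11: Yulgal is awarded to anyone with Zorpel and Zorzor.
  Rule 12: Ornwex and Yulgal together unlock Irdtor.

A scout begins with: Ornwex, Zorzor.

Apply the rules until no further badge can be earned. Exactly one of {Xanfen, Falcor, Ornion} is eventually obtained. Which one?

With Zorzor, Zorpel is earned (Rule 1).
With Ornwex and Zorzor, Halgor is earned (Rule 9).
With Zorpel and Zorzor, Yulgal is earned (Rule 11).
With Ornwex and Yulgal, Irdtor is earned (Rule 12).
With Irdtor and Halgor, Falcor is earned (Rule 6).
Ornion would need Xanfen, Nornor, and Falcor (Rule 2), but Xanfen is never earned. Xanfen would need Arclun and Ornwex (Rule 4), but Arclun is never earned.

Falcor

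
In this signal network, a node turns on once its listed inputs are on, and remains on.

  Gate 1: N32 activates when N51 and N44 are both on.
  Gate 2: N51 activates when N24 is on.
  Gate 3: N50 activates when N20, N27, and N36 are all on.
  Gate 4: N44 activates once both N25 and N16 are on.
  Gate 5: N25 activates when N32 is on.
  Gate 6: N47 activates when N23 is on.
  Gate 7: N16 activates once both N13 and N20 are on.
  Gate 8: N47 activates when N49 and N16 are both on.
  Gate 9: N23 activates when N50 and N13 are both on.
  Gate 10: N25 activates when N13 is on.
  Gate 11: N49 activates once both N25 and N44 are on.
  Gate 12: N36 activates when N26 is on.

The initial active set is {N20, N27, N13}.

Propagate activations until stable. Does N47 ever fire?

Yes

N13 and N20 are on, so N16 activates (Gate 7).
N13 is on, so N25 activates (Gate 10).
N25 and N16 are on, so N44 activates (Gate 4).
N25 and N44 are on, so N49 activates (Gate 11).
Gate 8: N49 and N16 on → N47 on.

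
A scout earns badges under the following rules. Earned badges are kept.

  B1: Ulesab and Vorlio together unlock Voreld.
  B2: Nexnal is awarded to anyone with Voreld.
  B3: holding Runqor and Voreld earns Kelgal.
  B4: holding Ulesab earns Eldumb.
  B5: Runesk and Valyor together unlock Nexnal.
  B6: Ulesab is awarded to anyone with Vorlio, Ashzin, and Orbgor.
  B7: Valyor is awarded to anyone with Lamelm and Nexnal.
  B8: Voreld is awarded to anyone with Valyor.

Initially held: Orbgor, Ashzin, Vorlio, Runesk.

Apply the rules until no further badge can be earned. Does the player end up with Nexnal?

With Vorlio, Ashzin, and Orbgor, Ulesab is earned (B6).
With Ulesab and Vorlio, Voreld is earned (B1).
With Voreld, Nexnal is earned (B2).

Yes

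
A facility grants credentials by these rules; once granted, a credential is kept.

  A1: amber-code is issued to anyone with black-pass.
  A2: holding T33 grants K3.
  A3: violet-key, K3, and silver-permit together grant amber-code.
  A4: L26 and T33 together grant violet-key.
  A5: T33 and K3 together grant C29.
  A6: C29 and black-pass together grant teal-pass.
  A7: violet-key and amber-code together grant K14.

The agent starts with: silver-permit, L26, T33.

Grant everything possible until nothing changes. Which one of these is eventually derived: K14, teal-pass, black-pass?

K14

Holding L26 and T33 grants violet-key (A4).
Holding T33 grants K3 (A2).
Holding violet-key, K3, and silver-permit grants amber-code (A3).
Holding violet-key and amber-code grants K14 (A7).
No rule produces black-pass, and it is not given. teal-pass would need C29 and black-pass (A6), but black-pass is never granted.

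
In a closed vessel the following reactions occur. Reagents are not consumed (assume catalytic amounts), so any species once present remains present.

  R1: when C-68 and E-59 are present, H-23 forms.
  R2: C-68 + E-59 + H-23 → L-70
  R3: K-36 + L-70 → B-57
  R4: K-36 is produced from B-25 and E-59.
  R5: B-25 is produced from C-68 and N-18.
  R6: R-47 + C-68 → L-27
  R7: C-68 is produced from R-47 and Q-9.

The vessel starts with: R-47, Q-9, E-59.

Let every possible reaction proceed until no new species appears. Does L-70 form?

Yes

R-47 and Q-9 present → C-68 forms (R7).
C-68 and E-59 present → H-23 forms (R1).
C-68, E-59, and H-23 present → L-70 forms (R2).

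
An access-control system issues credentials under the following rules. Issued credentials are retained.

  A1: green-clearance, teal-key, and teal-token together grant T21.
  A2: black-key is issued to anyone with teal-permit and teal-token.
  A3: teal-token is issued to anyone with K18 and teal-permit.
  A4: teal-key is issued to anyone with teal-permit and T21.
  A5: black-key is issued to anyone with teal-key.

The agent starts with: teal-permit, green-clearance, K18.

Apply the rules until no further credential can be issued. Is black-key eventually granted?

Holding K18 and teal-permit grants teal-token (A3).
Holding teal-permit and teal-token grants black-key (A2).

Yes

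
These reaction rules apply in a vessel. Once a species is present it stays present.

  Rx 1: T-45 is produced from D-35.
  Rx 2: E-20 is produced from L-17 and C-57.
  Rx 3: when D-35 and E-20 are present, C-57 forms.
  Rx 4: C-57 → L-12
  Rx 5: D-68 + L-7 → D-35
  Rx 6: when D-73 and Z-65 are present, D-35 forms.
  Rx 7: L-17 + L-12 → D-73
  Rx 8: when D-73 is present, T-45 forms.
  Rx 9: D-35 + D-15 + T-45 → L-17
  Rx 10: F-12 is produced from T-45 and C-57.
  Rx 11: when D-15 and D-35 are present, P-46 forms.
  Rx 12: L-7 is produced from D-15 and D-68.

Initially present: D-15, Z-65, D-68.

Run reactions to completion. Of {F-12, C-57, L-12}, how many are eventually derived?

F-12 would need T-45 and C-57 (Rx 10), but C-57 never forms.
C-57 would need D-35 and E-20 (Rx 3), but E-20 never forms.
L-12 would need C-57 (Rx 4), but C-57 never forms.
None of the 3 are reached.

0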